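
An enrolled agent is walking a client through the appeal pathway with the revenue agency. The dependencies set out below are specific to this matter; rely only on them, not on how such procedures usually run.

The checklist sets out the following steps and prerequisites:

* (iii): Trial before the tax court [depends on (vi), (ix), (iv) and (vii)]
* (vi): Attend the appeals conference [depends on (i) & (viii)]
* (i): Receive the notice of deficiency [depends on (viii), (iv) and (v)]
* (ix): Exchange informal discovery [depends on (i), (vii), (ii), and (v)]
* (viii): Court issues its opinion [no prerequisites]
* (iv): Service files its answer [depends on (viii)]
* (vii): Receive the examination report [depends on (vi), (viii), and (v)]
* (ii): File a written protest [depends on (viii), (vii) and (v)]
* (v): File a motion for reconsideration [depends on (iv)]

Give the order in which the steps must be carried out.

(viii) → (iv) → (v) → (i) → (vi) → (vii) → (ii) → (ix) → (iii)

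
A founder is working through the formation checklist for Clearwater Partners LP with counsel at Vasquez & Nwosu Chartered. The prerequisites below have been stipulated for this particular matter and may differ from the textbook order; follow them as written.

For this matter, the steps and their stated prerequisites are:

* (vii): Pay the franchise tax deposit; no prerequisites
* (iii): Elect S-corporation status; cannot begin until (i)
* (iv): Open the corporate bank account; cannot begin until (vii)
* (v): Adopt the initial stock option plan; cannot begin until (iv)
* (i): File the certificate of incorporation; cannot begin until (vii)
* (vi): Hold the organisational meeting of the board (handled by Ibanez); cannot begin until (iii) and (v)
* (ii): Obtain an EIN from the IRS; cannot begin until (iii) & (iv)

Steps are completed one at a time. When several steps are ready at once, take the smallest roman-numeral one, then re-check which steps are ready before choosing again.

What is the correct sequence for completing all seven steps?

(vii) is the only step with nothing outstanding, so it goes first.
(i) and (iv) are both available; (i) has the earlier label → (i).
Ready: (iii) and (iv). (iii) has the earlier label → (iii).
(iv) needed (vii), now all done → (iv).
Now (ii) and (v) have their prerequisites met. (ii) has the earlier label, so (ii) next.
(v) needed (iv), now all done → (v).
(vi) needed (iii) and (v), now all done → (vi).

(vii), (i), (iii), (iv), (ii), (v), (vi)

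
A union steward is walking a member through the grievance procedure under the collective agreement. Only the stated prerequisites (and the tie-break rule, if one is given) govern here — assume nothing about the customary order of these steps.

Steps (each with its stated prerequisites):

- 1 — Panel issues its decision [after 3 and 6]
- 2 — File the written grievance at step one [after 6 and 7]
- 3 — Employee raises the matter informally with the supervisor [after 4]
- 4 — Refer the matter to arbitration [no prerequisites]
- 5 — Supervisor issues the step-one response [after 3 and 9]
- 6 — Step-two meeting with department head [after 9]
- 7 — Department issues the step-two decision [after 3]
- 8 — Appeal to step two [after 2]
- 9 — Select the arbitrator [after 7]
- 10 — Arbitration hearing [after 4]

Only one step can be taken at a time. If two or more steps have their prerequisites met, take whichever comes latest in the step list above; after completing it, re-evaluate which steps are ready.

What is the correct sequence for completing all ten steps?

4, 10, 3, 7, 9, 6, 5, 2, 8, 1

4 has no prerequisites → 4 first.
10 and 3 are both available; 10 is listed later → 10.
3 is the only step now ready → 3.
Next only 7 has its prerequisites met → 7.
Next only 9 has its prerequisites met → 9.
Ready: 6 and 5. 6 is listed later → 6.
Ready: 5, 2 and 1. 5 is listed later → 5.
Now 2 and 1 have their prerequisites met. 2 is listed later, so 2 next.
8 now also ready, so the ready set is {8, 1}; 8 is listed later → 8.
1 needed 6 and 3, now all done → 1.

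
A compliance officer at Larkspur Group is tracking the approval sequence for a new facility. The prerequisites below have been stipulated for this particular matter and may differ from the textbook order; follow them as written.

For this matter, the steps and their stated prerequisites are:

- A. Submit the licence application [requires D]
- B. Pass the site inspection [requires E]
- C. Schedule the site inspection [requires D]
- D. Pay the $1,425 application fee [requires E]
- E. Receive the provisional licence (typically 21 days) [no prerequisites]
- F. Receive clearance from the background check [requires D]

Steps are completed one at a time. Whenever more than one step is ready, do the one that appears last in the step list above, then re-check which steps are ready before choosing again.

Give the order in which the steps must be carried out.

E, D, F, C, B, A

E is the only step with nothing outstanding, so it goes first.
Ready: D and B. D is listed later → D.
Ready: F, C, B and A. F is listed later → F.
Ready: C, B and A. C is listed later → C.
B and A are both available; B is listed later → B.
Next only A has its prerequisites met → A.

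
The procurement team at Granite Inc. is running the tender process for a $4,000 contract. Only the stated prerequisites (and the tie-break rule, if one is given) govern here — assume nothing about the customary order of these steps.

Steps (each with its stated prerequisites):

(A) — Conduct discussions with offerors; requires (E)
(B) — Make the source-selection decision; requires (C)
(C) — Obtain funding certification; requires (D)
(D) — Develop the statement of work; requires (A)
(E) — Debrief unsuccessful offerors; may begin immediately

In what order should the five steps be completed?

(E) (A) (D) (C) (B)

Only (E) has no prerequisites, so it is first.
(A) needed (E), now all done → (A).
That leaves (D) as the only ready step → (D).
(C) needed (D), now all done → (C).
(B) needed (C), now all done → (B).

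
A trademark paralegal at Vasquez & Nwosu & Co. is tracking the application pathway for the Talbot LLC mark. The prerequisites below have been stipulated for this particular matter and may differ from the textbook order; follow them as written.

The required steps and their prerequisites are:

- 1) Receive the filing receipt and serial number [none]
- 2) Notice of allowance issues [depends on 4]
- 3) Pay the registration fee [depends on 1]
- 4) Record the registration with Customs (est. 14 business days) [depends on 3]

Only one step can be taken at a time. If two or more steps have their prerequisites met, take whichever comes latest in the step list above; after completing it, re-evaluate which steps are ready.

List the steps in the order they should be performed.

1 is the only step with nothing outstanding, so it goes first.
That leaves 3 as the only ready step → 3.
4 is the only step now ready → 4.
That leaves 2 as the only ready step → 2.

1 3 4 2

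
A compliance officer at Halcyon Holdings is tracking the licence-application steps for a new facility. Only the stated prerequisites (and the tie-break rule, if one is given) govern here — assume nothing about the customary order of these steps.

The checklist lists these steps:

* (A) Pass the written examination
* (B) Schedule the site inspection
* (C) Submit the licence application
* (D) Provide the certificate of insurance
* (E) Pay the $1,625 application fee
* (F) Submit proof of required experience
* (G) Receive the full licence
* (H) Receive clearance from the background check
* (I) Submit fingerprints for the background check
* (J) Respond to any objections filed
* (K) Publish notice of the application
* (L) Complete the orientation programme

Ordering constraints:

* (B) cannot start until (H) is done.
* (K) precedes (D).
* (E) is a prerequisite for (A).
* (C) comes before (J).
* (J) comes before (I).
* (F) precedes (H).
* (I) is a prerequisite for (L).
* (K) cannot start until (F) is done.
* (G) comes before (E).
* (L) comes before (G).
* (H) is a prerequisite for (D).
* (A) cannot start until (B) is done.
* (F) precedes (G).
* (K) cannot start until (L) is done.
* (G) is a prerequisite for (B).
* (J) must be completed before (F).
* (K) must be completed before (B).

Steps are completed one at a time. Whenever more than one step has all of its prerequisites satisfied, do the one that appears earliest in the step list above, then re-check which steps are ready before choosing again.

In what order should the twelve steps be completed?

(C), (J), (F), (H), (I), (L), (G), (E), (K), (B), (A), (D)

(C) is the only step with nothing outstanding, so it goes first.
(J) needed (C), now all done → (J).
Now (F) and (I) have their prerequisites met. (F) is listed earlier, so (F) next.
Now (H) and (I) have their prerequisites met. (H) is listed earlier, so (H) next.
(I) is the only step now ready → (I).
Next only (L) has its prerequisites met → (L).
(G) and (K) are both available; (G) is listed earlier → (G).
(E) now also ready, so the ready set is {(E), (K)}; (E) is listed earlier → (E).
(K) needed (F) and (L), now all done → (K).
Ready: (B) and (D). (B) is listed earlier → (B).
(A) now also ready, so the ready set is {(A), (D)}; (A) is listed earlier → (A).
(D) is the only step now ready → (D).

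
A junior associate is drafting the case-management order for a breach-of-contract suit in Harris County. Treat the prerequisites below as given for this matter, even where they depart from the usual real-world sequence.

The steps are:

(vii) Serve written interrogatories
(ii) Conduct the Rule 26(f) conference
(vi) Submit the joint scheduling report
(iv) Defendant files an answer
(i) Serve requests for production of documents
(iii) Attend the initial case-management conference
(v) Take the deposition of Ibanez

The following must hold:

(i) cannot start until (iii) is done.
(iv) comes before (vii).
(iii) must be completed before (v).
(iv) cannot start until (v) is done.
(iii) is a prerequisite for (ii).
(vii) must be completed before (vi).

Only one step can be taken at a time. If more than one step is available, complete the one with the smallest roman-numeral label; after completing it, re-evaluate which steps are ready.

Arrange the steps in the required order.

(iii) is the only step with nothing outstanding, so it goes first.
(i), (ii) and (v) are all available; (i) has the earlier label → (i).
(ii) and (v) are both available; (ii) has the earlier label → (ii).
(v) needed (iii), now all done → (v).
(iv) needed (v), now all done → (iv).
(vii) needed (iv), now all done → (vii).
That leaves (vi) as the only ready step → (vi).

(iii), (i), (ii), (v), (iv), (vii), (vi)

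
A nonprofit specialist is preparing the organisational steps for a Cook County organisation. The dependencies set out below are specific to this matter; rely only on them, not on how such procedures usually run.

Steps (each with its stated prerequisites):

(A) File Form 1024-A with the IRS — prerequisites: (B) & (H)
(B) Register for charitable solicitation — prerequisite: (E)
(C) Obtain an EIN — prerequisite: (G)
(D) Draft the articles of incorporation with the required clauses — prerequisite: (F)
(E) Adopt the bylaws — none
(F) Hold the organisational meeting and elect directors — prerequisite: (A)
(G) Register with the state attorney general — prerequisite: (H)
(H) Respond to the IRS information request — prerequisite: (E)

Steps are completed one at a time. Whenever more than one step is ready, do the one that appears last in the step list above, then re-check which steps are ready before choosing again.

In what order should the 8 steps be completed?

(E), (H), (G), (C), (B), (A), (F), (D)

Only (E) has no prerequisites, so it is first.
(H) and (B) are both available; (H) is listed later → (H).
Now (G) and (B) have their prerequisites met. (G) is listed later, so (G) next.
(C) now also ready, so the ready set is {(C), (B)}; (C) is listed later → (C).
(B) is the only step now ready → (B).
(A) needed (H) and (B), now all done → (A).
That leaves (F) as the only ready step → (F).
(D) needed (F), now all done → (D).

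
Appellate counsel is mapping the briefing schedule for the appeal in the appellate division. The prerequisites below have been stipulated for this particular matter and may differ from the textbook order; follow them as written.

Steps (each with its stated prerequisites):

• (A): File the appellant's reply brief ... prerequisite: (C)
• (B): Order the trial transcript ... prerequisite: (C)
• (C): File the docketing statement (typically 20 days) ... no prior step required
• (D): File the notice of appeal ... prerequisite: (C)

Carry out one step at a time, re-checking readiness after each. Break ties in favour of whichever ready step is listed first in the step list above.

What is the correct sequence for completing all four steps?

(C) (A) (B) (D)

(C) is the only step with nothing outstanding, so it goes first.
Ready: (A), (B) and (D). (A) is listed earlier → (A).
Now (B) and (D) have their prerequisites met. (B) is listed earlier, so (B) next.
(D) needed (C), now all done → (D).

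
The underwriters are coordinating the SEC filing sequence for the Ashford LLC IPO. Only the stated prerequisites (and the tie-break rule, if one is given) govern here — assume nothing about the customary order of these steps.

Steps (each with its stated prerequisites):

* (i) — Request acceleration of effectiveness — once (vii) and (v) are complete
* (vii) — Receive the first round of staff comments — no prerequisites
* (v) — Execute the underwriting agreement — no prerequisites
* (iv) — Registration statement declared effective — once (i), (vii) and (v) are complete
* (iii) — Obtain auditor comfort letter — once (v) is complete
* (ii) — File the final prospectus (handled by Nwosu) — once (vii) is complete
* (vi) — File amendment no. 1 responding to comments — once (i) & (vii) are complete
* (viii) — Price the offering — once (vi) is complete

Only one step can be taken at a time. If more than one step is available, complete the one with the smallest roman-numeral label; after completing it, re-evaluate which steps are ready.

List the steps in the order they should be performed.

(v) (iii) (vii) (i) (ii) (iv) (vi) (viii)

Nothing is required for (v) and (vii). (v) has the earlier label → (v) first.
(iii) now also ready, so the ready set is {(iii), (vii)}; (iii) has the earlier label → (iii).
Next only (vii) has its prerequisites met → (vii).
Now (i) and (ii) have their prerequisites met. (i) has the earlier label, so (i) next.
(iv) and (vi) now also ready, so the ready set is {(ii), (iv), (vi)}; (ii) has the earlier label → (ii).
Now (iv) and (vi) have their prerequisites met. (iv) has the earlier label, so (iv) next.
Next only (vi) has its prerequisites met → (vi).
Next only (viii) has its prerequisites met → (viii).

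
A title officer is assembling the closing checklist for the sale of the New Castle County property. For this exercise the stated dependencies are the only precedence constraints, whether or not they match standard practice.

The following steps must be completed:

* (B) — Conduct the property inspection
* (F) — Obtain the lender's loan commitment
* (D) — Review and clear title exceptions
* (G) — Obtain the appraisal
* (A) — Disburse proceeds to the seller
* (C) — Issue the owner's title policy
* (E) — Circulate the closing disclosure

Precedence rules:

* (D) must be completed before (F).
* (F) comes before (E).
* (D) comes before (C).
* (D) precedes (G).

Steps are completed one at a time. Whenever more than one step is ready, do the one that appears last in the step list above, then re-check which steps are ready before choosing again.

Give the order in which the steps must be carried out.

(A) (D) (C) (G) (F) (E) (B)

(A), (D) and (B) have no prerequisites; (A) is listed later, so (A) is first.
Ready: (D) and (B). (D) is listed later → (D).
(C), (G) and (F) now also ready, so the ready set is {(C), (G), (F), (B)}; (C) is listed later → (C).
(G), (F) and (B) are all available; (G) is listed later → (G).
Now (F) and (B) have their prerequisites met. (F) is listed later, so (F) next.
(E) now also ready, so the ready set is {(E), (B)}; (E) is listed later → (E).
(B) is the only step now ready → (B).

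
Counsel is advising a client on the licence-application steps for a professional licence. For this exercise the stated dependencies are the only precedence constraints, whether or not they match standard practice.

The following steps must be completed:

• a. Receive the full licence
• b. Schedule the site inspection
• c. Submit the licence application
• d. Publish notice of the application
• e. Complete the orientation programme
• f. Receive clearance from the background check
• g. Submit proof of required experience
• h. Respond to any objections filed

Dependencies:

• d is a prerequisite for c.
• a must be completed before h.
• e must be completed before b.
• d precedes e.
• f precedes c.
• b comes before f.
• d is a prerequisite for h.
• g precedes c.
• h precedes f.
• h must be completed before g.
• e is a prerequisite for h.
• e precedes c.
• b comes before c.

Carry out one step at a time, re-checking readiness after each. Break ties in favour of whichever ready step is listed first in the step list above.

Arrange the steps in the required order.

a, d, e, b, h, f, g, c

a and d have no prerequisites; a is listed earlier, so a is first.
Next only d has its prerequisites met → d.
e needed d, now all done → e.
b and h are both available; b is listed earlier → b.
Next only h has its prerequisites met → h.
Now f and g have their prerequisites met. f is listed earlier, so f next.
g needed h, now all done → g.
c needed b, d, e, f and g, now all done → c.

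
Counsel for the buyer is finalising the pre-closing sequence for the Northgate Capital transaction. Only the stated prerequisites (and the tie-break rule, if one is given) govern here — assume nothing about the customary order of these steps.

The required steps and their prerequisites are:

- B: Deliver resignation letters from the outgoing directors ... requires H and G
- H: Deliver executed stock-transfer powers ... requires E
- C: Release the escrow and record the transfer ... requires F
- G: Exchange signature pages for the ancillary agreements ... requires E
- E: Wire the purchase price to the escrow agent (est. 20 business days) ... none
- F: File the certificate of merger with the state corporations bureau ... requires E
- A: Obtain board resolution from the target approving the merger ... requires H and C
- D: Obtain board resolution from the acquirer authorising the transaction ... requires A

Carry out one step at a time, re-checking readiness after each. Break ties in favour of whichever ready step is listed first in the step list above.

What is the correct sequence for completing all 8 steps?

E → H → G → B → F → C → A → D

Only E has no prerequisites, so it is first.
H, G and F are all available; H is listed earlier → H.
G and F are both available; G is listed earlier → G.
Ready: B and F. B is listed earlier → B.
F needed E, now all done → F.
Next only C has its prerequisites met → C.
A needed H and C, now all done → A.
D needed A, now all done → D.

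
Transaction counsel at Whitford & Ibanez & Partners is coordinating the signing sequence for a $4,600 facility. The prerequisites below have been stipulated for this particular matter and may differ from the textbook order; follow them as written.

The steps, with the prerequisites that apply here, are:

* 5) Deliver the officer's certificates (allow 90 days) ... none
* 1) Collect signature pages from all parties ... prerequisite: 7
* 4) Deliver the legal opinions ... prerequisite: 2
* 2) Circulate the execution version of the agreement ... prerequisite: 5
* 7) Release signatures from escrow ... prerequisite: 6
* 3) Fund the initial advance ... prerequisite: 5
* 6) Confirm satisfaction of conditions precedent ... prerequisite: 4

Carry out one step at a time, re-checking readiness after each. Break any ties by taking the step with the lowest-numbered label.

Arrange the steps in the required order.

Only 5 has no prerequisites, so it is first.
Ready: 2 and 3. 2 has the earlier label → 2.
Now 3 and 4 have their prerequisites met. 3 has the earlier label, so 3 next.
4 is the only step now ready → 4.
6 needed 4, now all done → 6.
7 needed 6, now all done → 7.
Next only 1 has its prerequisites met → 1.

5, 2, 3, 4, 6, 7, 1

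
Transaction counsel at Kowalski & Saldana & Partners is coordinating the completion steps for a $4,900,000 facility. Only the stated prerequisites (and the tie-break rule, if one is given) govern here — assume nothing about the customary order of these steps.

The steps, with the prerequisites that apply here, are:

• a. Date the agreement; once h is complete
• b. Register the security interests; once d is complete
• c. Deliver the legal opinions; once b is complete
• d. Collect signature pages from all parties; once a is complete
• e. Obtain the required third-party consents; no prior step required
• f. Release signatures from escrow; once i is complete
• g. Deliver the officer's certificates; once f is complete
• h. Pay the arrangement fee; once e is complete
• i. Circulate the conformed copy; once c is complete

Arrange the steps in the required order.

e → h → a → d → b → c → i → f → g

e has no prerequisites → e first.
h needed e, now all done → h.
That leaves a as the only ready step → a.
That leaves d as the only ready step → d.
b needed d, now all done → b.
c is the only step now ready → c.
i needed c, now all done → i.
f needed i, now all done → f.
g needed f, now all done → g.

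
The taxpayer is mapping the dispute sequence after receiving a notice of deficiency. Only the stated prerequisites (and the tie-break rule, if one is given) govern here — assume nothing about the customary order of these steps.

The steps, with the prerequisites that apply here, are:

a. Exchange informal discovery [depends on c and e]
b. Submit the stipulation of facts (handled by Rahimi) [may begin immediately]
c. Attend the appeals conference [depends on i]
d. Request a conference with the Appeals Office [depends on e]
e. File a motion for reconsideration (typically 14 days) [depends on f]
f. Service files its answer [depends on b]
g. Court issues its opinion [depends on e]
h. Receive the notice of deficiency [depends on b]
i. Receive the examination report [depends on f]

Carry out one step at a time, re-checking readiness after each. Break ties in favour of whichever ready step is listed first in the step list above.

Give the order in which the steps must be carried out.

Only b has no prerequisites, so it is first.
Now f and h have their prerequisites met. f is listed earlier, so f next.
e and i now also ready, so the ready set is {e, h, i}; e is listed earlier → e.
d, g, h and i are all available; d is listed earlier → d.
Now g, h and i have their prerequisites met. g is listed earlier, so g next.
Now h and i have their prerequisites met. h is listed earlier, so h next.
i needed f, now all done → i.
That leaves c as the only ready step → c.
a is the only step now ready → a.

b → f → e → d → g → h → i → c → a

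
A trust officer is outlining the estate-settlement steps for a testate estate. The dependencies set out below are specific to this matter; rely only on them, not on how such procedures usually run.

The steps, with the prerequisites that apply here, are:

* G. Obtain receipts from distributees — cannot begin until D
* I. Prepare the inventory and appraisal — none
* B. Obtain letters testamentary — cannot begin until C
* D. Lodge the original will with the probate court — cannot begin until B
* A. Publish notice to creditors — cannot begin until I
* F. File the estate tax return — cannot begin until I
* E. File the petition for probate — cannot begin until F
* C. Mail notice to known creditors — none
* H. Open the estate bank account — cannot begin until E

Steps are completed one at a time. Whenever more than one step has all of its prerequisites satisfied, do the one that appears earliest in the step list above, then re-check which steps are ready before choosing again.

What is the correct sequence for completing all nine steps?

Nothing is required for I and C. I is listed earlier → I first.
A and F now also ready, so the ready set is {A, F, C}; A is listed earlier → A.
F and C are both available; F is listed earlier → F.
E now also ready, so the ready set is {E, C}; E is listed earlier → E.
H now also ready, so the ready set is {C, H}; C is listed earlier → C.
Now B and H have their prerequisites met. B is listed earlier, so B next.
D and H are both available; D is listed earlier → D.
Ready: G and H. G is listed earlier → G.
That leaves H as the only ready step → H.

I, A, F, E, C, B, D, G, H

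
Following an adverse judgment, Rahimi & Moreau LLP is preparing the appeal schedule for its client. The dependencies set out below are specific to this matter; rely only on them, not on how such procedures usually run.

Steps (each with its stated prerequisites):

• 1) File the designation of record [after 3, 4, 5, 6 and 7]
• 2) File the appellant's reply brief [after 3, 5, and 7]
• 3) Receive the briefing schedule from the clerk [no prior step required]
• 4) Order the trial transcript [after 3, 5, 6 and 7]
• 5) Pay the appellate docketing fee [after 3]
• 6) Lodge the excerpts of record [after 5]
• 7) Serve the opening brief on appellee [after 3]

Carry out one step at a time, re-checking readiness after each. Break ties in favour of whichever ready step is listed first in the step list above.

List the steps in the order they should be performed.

3 → 5 → 6 → 7 → 2 → 4 → 1

Only 3 has no prerequisites, so it is first.
5 and 7 are both available; 5 is listed earlier → 5.
6 now also ready, so the ready set is {6, 7}; 6 is listed earlier → 6.
7 needed 3, now all done → 7.
Now 2 and 4 have their prerequisites met. 2 is listed earlier, so 2 next.
4 needed 3, 5, 6 and 7, now all done → 4.
That leaves 1 as the only ready step → 1.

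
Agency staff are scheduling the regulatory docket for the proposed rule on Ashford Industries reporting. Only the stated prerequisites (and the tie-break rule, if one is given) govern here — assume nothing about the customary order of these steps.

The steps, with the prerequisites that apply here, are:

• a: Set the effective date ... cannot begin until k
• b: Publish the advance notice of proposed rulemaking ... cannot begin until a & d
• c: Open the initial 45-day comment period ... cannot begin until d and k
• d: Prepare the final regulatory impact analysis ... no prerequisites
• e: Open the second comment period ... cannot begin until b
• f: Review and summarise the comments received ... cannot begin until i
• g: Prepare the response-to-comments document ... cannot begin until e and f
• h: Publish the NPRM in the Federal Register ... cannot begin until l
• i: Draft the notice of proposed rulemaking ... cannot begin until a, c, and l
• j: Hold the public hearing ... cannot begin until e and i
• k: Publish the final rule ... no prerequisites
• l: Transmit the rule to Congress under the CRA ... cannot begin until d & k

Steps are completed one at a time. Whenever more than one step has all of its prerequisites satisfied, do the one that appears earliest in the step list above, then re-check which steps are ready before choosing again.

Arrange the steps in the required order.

Nothing is required for d and k. d is listed earlier → d first.
Next only k has its prerequisites met → k.
Now a, c and l have their prerequisites met. a is listed earlier, so a next.
b, c and l are all available; b is listed earlier → b.
e now also ready, so the ready set is {c, e, l}; c is listed earlier → c.
Ready: e and l. e is listed earlier → e.
l needed d and k, now all done → l.
Ready: h and i. h is listed earlier → h.
i is the only step now ready → i.
Now f and j have their prerequisites met. f is listed earlier, so f next.
g and j are both available; g is listed earlier → g.
That leaves j as the only ready step → j.

d, k, a, b, c, e, l, h, i, f, g, j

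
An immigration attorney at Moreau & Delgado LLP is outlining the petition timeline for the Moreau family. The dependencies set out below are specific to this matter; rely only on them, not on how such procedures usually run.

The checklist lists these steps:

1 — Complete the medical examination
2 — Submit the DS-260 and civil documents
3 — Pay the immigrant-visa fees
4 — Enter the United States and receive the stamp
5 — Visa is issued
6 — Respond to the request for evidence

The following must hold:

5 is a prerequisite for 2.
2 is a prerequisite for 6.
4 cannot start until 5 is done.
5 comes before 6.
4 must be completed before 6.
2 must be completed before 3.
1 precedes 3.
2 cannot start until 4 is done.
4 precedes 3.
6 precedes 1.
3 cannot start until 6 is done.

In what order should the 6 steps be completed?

5 is the only step with nothing outstanding, so it goes first.
4 is the only step now ready → 4.
That leaves 2 as the only ready step → 2.
6 needed 2, 4 and 5, now all done → 6.
Next only 1 has its prerequisites met → 1.
3 needed 1, 2, 4 and 6, now all done → 3.

5 → 4 → 2 → 6 → 1 → 3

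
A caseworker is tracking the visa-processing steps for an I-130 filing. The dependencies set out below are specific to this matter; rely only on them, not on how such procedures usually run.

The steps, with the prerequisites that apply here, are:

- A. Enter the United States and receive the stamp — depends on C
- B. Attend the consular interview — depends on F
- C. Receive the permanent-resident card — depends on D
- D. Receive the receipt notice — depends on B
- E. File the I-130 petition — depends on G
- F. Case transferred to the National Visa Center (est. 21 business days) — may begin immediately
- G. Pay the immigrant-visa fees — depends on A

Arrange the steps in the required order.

F, B, D, C, A, G, E

F has no prerequisites → F first.
B is the only step now ready → B.
D needed B, now all done → D.
That leaves C as the only ready step → C.
That leaves A as the only ready step → A.
That leaves G as the only ready step → G.
E needed G, now all done → E.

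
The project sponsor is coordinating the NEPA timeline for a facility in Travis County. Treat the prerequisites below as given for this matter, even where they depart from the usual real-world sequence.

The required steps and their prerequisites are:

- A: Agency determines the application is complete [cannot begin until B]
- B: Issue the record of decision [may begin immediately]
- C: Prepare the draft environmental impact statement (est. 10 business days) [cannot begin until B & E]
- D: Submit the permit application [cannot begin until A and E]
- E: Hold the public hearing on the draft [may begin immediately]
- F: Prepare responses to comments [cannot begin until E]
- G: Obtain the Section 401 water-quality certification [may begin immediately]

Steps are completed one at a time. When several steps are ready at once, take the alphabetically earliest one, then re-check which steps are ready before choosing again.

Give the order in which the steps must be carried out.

Nothing is required for B, E and G. B has the earlier label → B first.
Now A, E and G have their prerequisites met. A has the earlier label, so A next.
Ready: E and G. E has the earlier label → E.
Now C, D, F and G have their prerequisites met. C has the earlier label, so C next.
D, F and G are all available; D has the earlier label → D.
F and G are both available; F has the earlier label → F.
That leaves G as the only ready step → G.

B A E C D F G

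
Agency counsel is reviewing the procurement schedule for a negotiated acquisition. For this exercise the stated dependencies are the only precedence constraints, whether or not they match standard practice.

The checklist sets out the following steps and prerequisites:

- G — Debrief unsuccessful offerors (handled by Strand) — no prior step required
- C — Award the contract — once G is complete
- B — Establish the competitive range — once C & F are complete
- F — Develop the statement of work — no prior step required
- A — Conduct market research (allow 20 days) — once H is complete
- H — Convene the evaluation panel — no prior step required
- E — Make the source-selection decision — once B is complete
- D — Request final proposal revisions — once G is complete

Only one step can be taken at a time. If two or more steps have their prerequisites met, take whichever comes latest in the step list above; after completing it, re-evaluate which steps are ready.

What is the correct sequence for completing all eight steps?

H A F G D C B E

Nothing is required for H, F and G. H is listed later → H first.
A now also ready, so the ready set is {A, F, G}; A is listed later → A.
Now F and G have their prerequisites met. F is listed later, so F next.
G is the only step now ready → G.
Now D and C have their prerequisites met. D is listed later, so D next.
C needed G, now all done → C.
B needed F and C, now all done → B.
That leaves E as the only ready step → E.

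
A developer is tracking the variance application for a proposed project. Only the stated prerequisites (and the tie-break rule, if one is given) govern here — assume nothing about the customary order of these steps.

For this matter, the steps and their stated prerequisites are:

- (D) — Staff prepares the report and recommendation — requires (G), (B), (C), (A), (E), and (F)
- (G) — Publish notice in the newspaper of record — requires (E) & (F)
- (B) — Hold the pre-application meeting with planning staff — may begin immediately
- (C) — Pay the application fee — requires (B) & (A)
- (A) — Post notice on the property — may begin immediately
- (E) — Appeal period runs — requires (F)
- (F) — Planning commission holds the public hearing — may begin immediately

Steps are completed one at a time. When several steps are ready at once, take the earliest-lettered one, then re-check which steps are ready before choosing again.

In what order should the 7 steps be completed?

(A), (B) and (F) have no prerequisites; (A) has the earlier label, so (A) is first.
(B) and (F) are both available; (B) has the earlier label → (B).
(C) and (F) are both available; (C) has the earlier label → (C).
(F) is the only step now ready → (F).
(E) is the only step now ready → (E).
(G) needed (E) and (F), now all done → (G).
(D) needed (A), (B), (C), (E), (F) and (G), now all done → (D).

(A) (B) (C) (F) (E) (G) (D)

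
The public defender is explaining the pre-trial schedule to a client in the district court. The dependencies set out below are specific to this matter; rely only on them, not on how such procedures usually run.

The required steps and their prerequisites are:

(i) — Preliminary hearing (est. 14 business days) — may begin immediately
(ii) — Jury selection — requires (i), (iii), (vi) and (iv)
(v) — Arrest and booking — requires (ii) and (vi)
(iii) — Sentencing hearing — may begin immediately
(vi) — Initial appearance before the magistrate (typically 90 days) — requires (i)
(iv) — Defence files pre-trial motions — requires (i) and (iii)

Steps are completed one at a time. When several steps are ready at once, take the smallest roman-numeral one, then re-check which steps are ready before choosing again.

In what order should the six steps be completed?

(i), (iii), (iv), (vi), (ii), (v)

Nothing is required for (i) and (iii). (i) has the earlier label → (i) first.
Ready: (iii) and (vi). (iii) has the earlier label → (iii).
(iv) now also ready, so the ready set is {(iv), (vi)}; (iv) has the earlier label → (iv).
(vi) needed (i), now all done → (vi).
(ii) needed (i), (iii), (iv) and (vi), now all done → (ii).
(v) is the only step now ready → (v).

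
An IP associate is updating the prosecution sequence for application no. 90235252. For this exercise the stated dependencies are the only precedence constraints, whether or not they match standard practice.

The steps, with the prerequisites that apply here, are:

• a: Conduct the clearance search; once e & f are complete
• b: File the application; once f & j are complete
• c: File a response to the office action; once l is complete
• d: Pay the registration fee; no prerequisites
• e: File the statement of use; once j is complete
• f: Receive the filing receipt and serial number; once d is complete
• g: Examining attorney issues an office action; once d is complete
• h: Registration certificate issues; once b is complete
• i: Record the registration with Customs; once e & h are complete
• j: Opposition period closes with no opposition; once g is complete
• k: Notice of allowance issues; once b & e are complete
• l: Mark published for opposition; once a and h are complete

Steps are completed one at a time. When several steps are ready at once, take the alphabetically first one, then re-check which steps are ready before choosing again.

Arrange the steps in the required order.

d f g j b e a h i k l c

d is the only step with nothing outstanding, so it goes first.
Now f and g have their prerequisites met. f has the earlier label, so f next.
g needed d, now all done → g.
j needed g, now all done → j.
Now b and e have their prerequisites met. b has the earlier label, so b next.
Now e and h have their prerequisites met. e has the earlier label, so e next.
Ready: a, h and k. a has the earlier label → a.
Ready: h and k. h has the earlier label → h.
i and l now also ready, so the ready set is {i, k, l}; i has the earlier label → i.
Now k and l have their prerequisites met. k has the earlier label, so k next.
Next only l has its prerequisites met → l.
c needed l, now all done → c.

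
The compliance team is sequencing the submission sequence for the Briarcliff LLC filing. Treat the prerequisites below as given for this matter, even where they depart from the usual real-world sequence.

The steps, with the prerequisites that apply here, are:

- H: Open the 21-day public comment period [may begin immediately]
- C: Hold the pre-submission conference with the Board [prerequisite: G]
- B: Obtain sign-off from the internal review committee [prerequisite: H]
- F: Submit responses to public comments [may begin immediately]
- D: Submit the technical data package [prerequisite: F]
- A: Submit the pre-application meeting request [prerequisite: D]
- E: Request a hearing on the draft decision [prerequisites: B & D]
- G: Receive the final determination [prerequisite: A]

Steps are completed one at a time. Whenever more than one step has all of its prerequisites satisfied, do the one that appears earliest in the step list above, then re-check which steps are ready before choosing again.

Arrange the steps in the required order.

H and F have no prerequisites; H is listed earlier, so H is first.
Ready: B and F. B is listed earlier → B.
F is the only step now ready → F.
D needed F, now all done → D.
Ready: A and E. A is listed earlier → A.
G now also ready, so the ready set is {E, G}; E is listed earlier → E.
G is the only step now ready → G.
Next only C has its prerequisites met → C.

H, B, F, D, A, E, G, C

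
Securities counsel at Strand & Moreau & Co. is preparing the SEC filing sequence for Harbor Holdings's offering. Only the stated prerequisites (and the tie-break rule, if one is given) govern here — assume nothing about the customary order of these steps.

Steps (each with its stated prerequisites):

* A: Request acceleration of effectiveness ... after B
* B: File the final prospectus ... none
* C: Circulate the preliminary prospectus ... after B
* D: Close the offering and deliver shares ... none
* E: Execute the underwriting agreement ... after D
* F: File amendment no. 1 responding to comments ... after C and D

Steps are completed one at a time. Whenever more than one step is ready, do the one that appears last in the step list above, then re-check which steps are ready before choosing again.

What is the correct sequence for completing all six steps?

D and B have no prerequisites; D is listed later, so D is first.
Now E and B have their prerequisites met. E is listed later, so E next.
Next only B has its prerequisites met → B.
Now C and A have their prerequisites met. C is listed later, so C next.
Now F and A have their prerequisites met. F is listed later, so F next.
A is the only step now ready → A.

D → E → B → C → F → A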